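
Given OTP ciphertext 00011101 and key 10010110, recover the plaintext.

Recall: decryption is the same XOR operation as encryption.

Step 1: XOR ciphertext with key:
  Ciphertext: 00011101
  Key:        10010110
  XOR:        10001011
Step 2: Plaintext = 10001011 = 139 in decimal.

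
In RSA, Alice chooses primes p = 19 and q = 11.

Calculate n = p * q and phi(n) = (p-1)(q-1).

Step 1: n = p * q = 19 * 11 = 209.
Step 2: phi(n) = (p-1)(q-1) = 18 * 10 = 180.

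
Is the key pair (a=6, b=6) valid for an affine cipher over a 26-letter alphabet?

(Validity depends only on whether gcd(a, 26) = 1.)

Step 1: Compute gcd(6, 26).
Step 2: gcd(6, 26) = 2.
Since gcd = 2 != 1, 6 shares a common factor with 26, so it cannot be used.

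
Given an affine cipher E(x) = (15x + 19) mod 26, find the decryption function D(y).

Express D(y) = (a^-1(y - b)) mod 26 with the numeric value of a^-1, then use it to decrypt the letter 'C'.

Step 1: Find a^-1, the modular inverse of 15 mod 26.
Step 2: We need 15 * a^-1 = 1 (mod 26).
Step 3: 15 * 7 = 105 = 4 * 26 + 1, so a^-1 = 7.
Step 4: D(y) = 7(y - 19) mod 26.
Step 5: Apply to 'C' (y = 2): D(2) = 7 * (2 - 19) mod 26 = 7 * -17 mod 26 = 11 -> 'L'.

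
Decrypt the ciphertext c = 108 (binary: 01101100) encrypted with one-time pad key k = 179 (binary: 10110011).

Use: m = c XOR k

Step 1: XOR ciphertext with key:
  Ciphertext: 01101100
  Key:        10110011
  XOR:        11011111
Step 2: Plaintext = 11011111 = 223 in decimal.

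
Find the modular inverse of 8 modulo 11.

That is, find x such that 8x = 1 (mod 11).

Step 1: We need x such that 8 * x = 1 (mod 11).
Step 2: Using the extended Euclidean algorithm or trial:
  8 * 7 = 56 = 5 * 11 + 1.
Step 3: Since 56 mod 11 = 1, the inverse is x = 7.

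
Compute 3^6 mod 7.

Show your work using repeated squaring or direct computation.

Step 1: Compute 3^6 mod 7 step by step, reducing modulo 7 at each step.
  3^1 mod 7 = 3
  3^2 mod 7 = (3 * 3) mod 7 = 2
  3^3 mod 7 = (2 * 3) mod 7 = 6
  3^4 mod 7 = (6 * 3) mod 7 = 4
  3^5 mod 7 = (4 * 3) mod 7 = 5
  3^6 mod 7 = (5 * 3) mod 7 = 1
Step 2: Result = 1.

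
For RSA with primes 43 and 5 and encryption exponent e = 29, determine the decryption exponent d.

Step 1: n = 43 * 5 = 215.
Step 2: phi(n) = 42 * 4 = 168.
Step 3: Find d such that 29 * d = 1 (mod 168).
Step 4: d = 29^(-1) mod 168 = 29.
Verification: 29 * 29 = 841 = 5 * 168 + 1.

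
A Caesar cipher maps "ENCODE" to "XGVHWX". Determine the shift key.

Step 1: Compare first letters: E (position 4) -> X (position 23).
Step 2: Shift = (23 - 4) mod 26 = 19.
The shift value is 19.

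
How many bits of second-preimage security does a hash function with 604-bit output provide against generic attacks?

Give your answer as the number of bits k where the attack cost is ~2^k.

Step 1: The hash has a 604-bit output.
Step 2: Second-preimage resistance means: given a specific input x, it should be infeasible to find a different y with h(y) = h(x).
With a 604-bit output, a generic search for a second preimage costs about 2^604 evaluations (each trial matches the fixed target with probability 2^-604).
Step 3: Security level = 604 bits.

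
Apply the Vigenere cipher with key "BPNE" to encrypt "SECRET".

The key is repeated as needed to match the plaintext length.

Step 1: Repeat key to match plaintext length:
  Plaintext: SECRET
  Key:       BPNEBP
Step 2: Encrypt each letter:
  S(18) + B(1) = (18+1) mod 26 = 19 = T
  E(4) + P(15) = (4+15) mod 26 = 19 = T
  C(2) + N(13) = (2+13) mod 26 = 15 = P
  R(17) + E(4) = (17+4) mod 26 = 21 = V
  E(4) + B(1) = (4+1) mod 26 = 5 = F
  T(19) + P(15) = (19+15) mod 26 = 8 = I
Ciphertext: TTPVFI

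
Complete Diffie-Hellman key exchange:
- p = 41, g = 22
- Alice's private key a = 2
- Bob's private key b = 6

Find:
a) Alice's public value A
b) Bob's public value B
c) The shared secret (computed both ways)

Step 1: A = g^a mod p = 22^2 mod 41 = 33.
Step 2: B = g^b mod p = 22^6 mod 41 = 21.
Step 3: Alice computes s = B^a mod p = 21^2 mod 41 = 31.
Step 4: Bob computes s = A^b mod p = 33^6 mod 41 = 31.
Both sides agree: shared secret = 31.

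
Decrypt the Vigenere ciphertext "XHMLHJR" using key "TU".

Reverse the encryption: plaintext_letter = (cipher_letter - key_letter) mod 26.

Step 1: Extend key: TUTUTUT
Step 2: Decrypt each letter (c - k) mod 26:
  X(23) - T(19) = (23-19) mod 26 = 4 = E
  H(7) - U(20) = (7-20) mod 26 = 13 = N
  M(12) - T(19) = (12-19) mod 26 = 19 = T
  L(11) - U(20) = (11-20) mod 26 = 17 = R
  H(7) - T(19) = (7-19) mod 26 = 14 = O
  J(9) - U(20) = (9-20) mod 26 = 15 = P
  R(17) - T(19) = (17-19) mod 26 = 24 = Y
Plaintext: ENTROPY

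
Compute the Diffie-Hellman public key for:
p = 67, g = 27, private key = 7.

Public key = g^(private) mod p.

Step 1: A = g^a mod p = 27^7 mod 67.
  27^1 mod 67 = 27
  27^2 mod 67 = (27 * 27) mod 67 = 59
  27^3 mod 67 = (59 * 27) mod 67 = 52
  27^4 mod 67 = (52 * 27) mod 67 = 64
  27^5 mod 67 = (64 * 27) mod 67 = 53
  27^6 mod 67 = (53 * 27) mod 67 = 24
  27^7 mod 67 = (24 * 27) mod 67 = 45
Result: A = 45.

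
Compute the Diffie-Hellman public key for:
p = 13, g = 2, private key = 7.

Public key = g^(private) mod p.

Step 1: A = g^a mod p = 2^7 mod 13.
  2^1 mod 13 = 2
  2^2 mod 13 = (2 * 2) mod 13 = 4
  2^3 mod 13 = (4 * 2) mod 13 = 8
  2^4 mod 13 = (8 * 2) mod 13 = 3
  2^5 mod 13 = (3 * 2) mod 13 = 6
  2^6 mod 13 = (6 * 2) mod 13 = 12
  2^7 mod 13 = (12 * 2) mod 13 = 11
Result: A = 11.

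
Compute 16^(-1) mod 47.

Step 1: We need x such that 16 * x = 1 (mod 47).
Step 2: Using the extended Euclidean algorithm or trial:
  16 * 3 = 48 = 1 * 47 + 1.
Step 3: Since 48 mod 47 = 1, the inverse is x = 3.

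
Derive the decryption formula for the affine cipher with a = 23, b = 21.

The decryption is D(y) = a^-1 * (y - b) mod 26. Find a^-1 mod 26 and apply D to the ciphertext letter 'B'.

Step 1: Find a^-1, the modular inverse of 23 mod 26.
Step 2: We need 23 * a^-1 = 1 (mod 26).
Step 3: 23 * 17 = 391 = 15 * 26 + 1, so a^-1 = 17.
Step 4: D(y) = 17(y - 21) mod 26.
Step 5: Apply to 'B' (y = 1): D(1) = 17 * (1 - 21) mod 26 = 17 * -20 mod 26 = 24 -> 'Y'.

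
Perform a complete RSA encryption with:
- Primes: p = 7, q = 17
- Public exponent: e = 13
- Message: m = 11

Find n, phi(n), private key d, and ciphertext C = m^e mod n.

Step 1: n = 7 * 17 = 119.
Step 2: phi(n) = (7-1)(17-1) = 6 * 16 = 96.
Step 3: Find d = 13^(-1) mod 96 = 37.
  Verify: 13 * 37 = 481 = 1 (mod 96).
Step 4: C = 11^13 mod 119 = 109.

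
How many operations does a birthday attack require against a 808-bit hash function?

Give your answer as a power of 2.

Step 1: The birthday paradox gives collision probability ~50% after sqrt(2^n) = 2^(n/2) hashes.
Step 2: For 808-bit output: 2^(808/2) = 2^404.
Step 3: Approximately 2^404 hash computations needed.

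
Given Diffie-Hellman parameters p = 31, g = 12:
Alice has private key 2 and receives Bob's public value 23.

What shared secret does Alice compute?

Step 1: s = B^a mod p = 23^2 mod 31.
  23^1 mod 31 = 23
  23^2 mod 31 = (23 * 23) mod 31 = 2
Result: shared secret = 2.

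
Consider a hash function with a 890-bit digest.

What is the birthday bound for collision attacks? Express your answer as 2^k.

Step 1: The birthday paradox gives collision probability ~50% after sqrt(2^n) = 2^(n/2) hashes.
Step 2: For 890-bit output: 2^(890/2) = 2^445.
Step 3: Approximately 2^445 hash computations needed.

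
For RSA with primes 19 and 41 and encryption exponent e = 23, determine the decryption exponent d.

Step 1: n = 19 * 41 = 779.
Step 2: phi(n) = 18 * 40 = 720.
Step 3: Find d such that 23 * d = 1 (mod 720).
Step 4: d = 23^(-1) mod 720 = 407.
Verification: 23 * 407 = 9361 = 13 * 720 + 1.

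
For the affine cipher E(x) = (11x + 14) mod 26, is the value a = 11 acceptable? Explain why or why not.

Step 1: Compute gcd(11, 26).
Step 2: gcd(11, 26) = 1.
Since gcd = 1, 11 is coprime with 26, so it is a valid key.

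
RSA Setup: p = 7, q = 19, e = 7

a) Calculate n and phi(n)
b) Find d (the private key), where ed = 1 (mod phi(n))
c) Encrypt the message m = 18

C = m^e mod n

Step 1: n = 7 * 19 = 133.
Step 2: phi(n) = (7-1)(19-1) = 6 * 18 = 108.
Step 3: Find d = 7^(-1) mod 108 = 31.
  Verify: 7 * 31 = 217 = 1 (mod 108).
Step 4: C = 18^7 mod 133 = 18.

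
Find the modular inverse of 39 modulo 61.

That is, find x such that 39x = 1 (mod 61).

Step 1: We need x such that 39 * x = 1 (mod 61).
Step 2: Using the extended Euclidean algorithm or trial:
  39 * 36 = 1404 = 23 * 61 + 1.
Step 3: Since 1404 mod 61 = 1, the inverse is x = 36.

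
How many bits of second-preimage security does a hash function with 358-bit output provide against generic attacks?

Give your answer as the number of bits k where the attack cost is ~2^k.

Step 1: The hash has a 358-bit output.
Step 2: Second-preimage resistance means: given a specific input x, it should be infeasible to find a different y with h(y) = h(x).
With a 358-bit output, a generic search for a second preimage costs about 2^358 evaluations (each trial matches the fixed target with probability 2^-358).
Step 3: Security level = 358 bits.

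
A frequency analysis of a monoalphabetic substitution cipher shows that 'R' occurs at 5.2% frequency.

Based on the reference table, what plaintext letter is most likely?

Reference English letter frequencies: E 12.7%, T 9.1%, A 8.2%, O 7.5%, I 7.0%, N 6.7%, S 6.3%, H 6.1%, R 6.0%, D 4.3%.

Step 1: The observed frequency is 5.2%.
Step 2: Compare with English frequencies:
  E: 12.7% (difference: 7.5%)
  T: 9.1% (difference: 3.9%)
  A: 8.2% (difference: 3.0%)
  O: 7.5% (difference: 2.3%)
  I: 7.0% (difference: 1.8%)
  N: 6.7% (difference: 1.5%)
  S: 6.3% (difference: 1.1%)
  H: 6.1% (difference: 0.9%)
  R: 6.0% (difference: 0.8%) <-- closest
  D: 4.3% (difference: 0.9%)
Step 3: 'R' most likely represents 'R' (frequency 6.0%).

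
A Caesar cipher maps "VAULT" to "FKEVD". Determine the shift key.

Step 1: Compare first letters: V (position 21) -> F (position 5).
Step 2: Shift = (5 - 21) mod 26 = 10.
The shift value is 10.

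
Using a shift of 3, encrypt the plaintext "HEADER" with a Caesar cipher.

Step 1: For each letter, shift forward by 3 positions (mod 26).
  H (position 7) -> position (7+3) mod 26 = 10 -> K
  E (position 4) -> position (4+3) mod 26 = 7 -> H
  A (position 0) -> position (0+3) mod 26 = 3 -> D
  D (position 3) -> position (3+3) mod 26 = 6 -> G
  E (position 4) -> position (4+3) mod 26 = 7 -> H
  R (position 17) -> position (17+3) mod 26 = 20 -> U
Result: KHDGHU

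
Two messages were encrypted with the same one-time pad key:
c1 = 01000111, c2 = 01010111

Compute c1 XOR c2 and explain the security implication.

Step 1: c1 XOR c2 = (m1 XOR k) XOR (m2 XOR k).
Step 2: By XOR associativity/commutativity: = m1 XOR m2 XOR k XOR k = m1 XOR m2.
Step 3: 01000111 XOR 01010111 = 00010000 = 16.
Step 4: The key cancels out! An attacker learns m1 XOR m2 = 16, revealing the relationship between plaintexts.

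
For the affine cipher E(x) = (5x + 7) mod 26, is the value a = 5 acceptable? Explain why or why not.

Step 1: Compute gcd(5, 26).
Step 2: gcd(5, 26) = 1.
Since gcd = 1, 5 is coprime with 26, so it is a valid key.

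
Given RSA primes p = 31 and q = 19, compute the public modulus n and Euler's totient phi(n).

Step 1: n = p * q = 31 * 19 = 589.
Step 2: phi(n) = (p-1)(q-1) = 30 * 18 = 540.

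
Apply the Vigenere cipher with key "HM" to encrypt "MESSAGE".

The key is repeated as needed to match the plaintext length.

Step 1: Repeat key to match plaintext length:
  Plaintext: MESSAGE
  Key:       HMHMHMH
Step 2: Encrypt each letter:
  M(12) + H(7) = (12+7) mod 26 = 19 = T
  E(4) + M(12) = (4+12) mod 26 = 16 = Q
  S(18) + H(7) = (18+7) mod 26 = 25 = Z
  S(18) + M(12) = (18+12) mod 26 = 4 = E
  A(0) + H(7) = (0+7) mod 26 = 7 = H
  G(6) + M(12) = (6+12) mod 26 = 18 = S
  E(4) + H(7) = (4+7) mod 26 = 11 = L
Ciphertext: TQZEHSL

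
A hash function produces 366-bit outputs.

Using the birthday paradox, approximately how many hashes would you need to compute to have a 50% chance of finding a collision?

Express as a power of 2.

Step 1: The birthday paradox gives collision probability ~50% after sqrt(2^n) = 2^(n/2) hashes.
Step 2: For 366-bit output: 2^(366/2) = 2^183.
Step 3: Approximately 2^183 hash computations needed.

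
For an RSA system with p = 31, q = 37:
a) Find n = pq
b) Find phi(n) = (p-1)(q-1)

Step 1: n = p * q = 31 * 37 = 1147.
Step 2: phi(n) = (p-1)(q-1) = 30 * 36 = 1080.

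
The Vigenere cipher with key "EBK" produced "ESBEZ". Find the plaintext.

Step 1: Extend key: EBKEB
Step 2: Decrypt each letter (c - k) mod 26:
  E(4) - E(4) = (4-4) mod 26 = 0 = A
  S(18) - B(1) = (18-1) mod 26 = 17 = R
  B(1) - K(10) = (1-10) mod 26 = 17 = R
  E(4) - E(4) = (4-4) mod 26 = 0 = A
  Z(25) - B(1) = (25-1) mod 26 = 24 = Y
Plaintext: ARRAY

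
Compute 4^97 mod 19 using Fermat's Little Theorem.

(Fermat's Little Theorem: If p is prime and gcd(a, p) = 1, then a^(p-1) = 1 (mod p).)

Step 1: Since 19 is prime, by Fermat's Little Theorem: 4^18 = 1 (mod 19).
Step 2: Reduce exponent: 97 mod 18 = 7.
Step 3: So 4^97 = 4^7 (mod 19).
Step 4: 4^7 mod 19 = 6.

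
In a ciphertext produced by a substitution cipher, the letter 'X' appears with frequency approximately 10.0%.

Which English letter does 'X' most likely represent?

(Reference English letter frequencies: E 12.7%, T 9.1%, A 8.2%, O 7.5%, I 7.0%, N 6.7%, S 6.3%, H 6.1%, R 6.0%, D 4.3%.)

Step 1: The observed frequency is 10.0%.
Step 2: Compare with English frequencies:
  E: 12.7% (difference: 2.7%)
  T: 9.1% (difference: 0.9%) <-- closest
  A: 8.2% (difference: 1.8%)
  O: 7.5% (difference: 2.5%)
  I: 7.0% (difference: 3.0%)
  N: 6.7% (difference: 3.3%)
  S: 6.3% (difference: 3.7%)
  H: 6.1% (difference: 3.9%)
  R: 6.0% (difference: 4.0%)
  D: 4.3% (difference: 5.7%)
Step 3: 'X' most likely represents 'T' (frequency 9.1%).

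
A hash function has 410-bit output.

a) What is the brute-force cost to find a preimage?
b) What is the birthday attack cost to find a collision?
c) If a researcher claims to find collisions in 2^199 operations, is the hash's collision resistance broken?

Step 1: Preimage resistance requires brute-force of 2^410 operations.
Step 2: Collision resistance (birthday bound) = 2^(410/2) = 2^205.
Step 3: The claimed attack costs 2^199 operations.
Step 4: Since 2^199 < 2^205, the claimed attack beats the generic birthday bound, so collision resistance is broken.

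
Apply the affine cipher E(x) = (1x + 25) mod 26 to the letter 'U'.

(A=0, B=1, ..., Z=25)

Step 1: Convert 'U' to number: x = 20.
Step 2: E(20) = (1 * 20 + 25) mod 26 = 45 mod 26 = 19.
Step 3: Convert 19 back to letter: T.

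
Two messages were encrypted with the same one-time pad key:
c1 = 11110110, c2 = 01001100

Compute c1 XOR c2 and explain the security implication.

Step 1: c1 XOR c2 = (m1 XOR k) XOR (m2 XOR k).
Step 2: By XOR associativity/commutativity: = m1 XOR m2 XOR k XOR k = m1 XOR m2.
Step 3: 11110110 XOR 01001100 = 10111010 = 186.
Step 4: The key cancels out! An attacker learns m1 XOR m2 = 186, revealing the relationship between plaintexts.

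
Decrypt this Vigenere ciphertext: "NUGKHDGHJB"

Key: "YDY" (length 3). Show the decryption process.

Step 1: Key 'YDY' has length 3. Extended key: YDYYDYYDYY
Step 2: Decrypt each position:
  N(13) - Y(24) = 15 = P
  U(20) - D(3) = 17 = R
  G(6) - Y(24) = 8 = I
  K(10) - Y(24) = 12 = M
  H(7) - D(3) = 4 = E
  D(3) - Y(24) = 5 = F
  G(6) - Y(24) = 8 = I
  H(7) - D(3) = 4 = E
  J(9) - Y(24) = 11 = L
  B(1) - Y(24) = 3 = D
Plaintext: PRIMEFIELD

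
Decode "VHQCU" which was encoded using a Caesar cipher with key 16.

Step 1: Reverse the shift by subtracting 16 from each letter position.
  V (position 21) -> position (21-16) mod 26 = 5 -> F
  H (position 7) -> position (7-16) mod 26 = 17 -> R
  Q (position 16) -> position (16-16) mod 26 = 0 -> A
  C (position 2) -> position (2-16) mod 26 = 12 -> M
  U (position 20) -> position (20-16) mod 26 = 4 -> E
Decrypted message: FRAME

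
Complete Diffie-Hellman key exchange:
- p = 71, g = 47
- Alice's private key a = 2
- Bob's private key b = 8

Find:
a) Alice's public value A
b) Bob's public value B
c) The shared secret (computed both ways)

Step 1: A = g^a mod p = 47^2 mod 71 = 8.
Step 2: B = g^b mod p = 47^8 mod 71 = 49.
Step 3: Alice computes s = B^a mod p = 49^2 mod 71 = 58.
Step 4: Bob computes s = A^b mod p = 8^8 mod 71 = 58.
Both sides agree: shared secret = 58.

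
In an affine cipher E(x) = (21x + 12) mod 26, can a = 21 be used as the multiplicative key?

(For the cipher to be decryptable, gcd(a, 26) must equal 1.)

Step 1: Compute gcd(21, 26).
Step 2: gcd(21, 26) = 1.
Since gcd = 1, 21 is coprime with 26, so it is a valid key.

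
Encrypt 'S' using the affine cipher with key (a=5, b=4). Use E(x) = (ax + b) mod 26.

Step 1: Convert 'S' to number: x = 18.
Step 2: E(18) = (5 * 18 + 4) mod 26 = 94 mod 26 = 16.
Step 3: Convert 16 back to letter: Q.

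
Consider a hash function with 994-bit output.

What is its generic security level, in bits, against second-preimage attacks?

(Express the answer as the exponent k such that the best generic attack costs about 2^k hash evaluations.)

Step 1: The hash has a 994-bit output.
Step 2: Second-preimage resistance means: given a specific input x, it should be infeasible to find a different y with h(y) = h(x).
With a 994-bit output, a generic search for a second preimage costs about 2^994 evaluations (each trial matches the fixed target with probability 2^-994).
Step 3: Security level = 994 bits.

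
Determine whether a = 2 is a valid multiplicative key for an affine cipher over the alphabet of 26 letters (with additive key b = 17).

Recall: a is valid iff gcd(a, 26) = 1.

Step 1: Compute gcd(2, 26).
Step 2: gcd(2, 26) = 2.
Since gcd = 2 != 1, 2 shares a common factor with 26, so it cannot be used.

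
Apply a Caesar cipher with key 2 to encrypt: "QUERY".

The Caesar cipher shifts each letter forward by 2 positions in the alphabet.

Step 1: For each letter, shift forward by 2 positions (mod 26).
  Q (position 16) -> position (16+2) mod 26 = 18 -> S
  U (position 20) -> position (20+2) mod 26 = 22 -> W
  E (position 4) -> position (4+2) mod 26 = 6 -> G
  R (position 17) -> position (17+2) mod 26 = 19 -> T
  Y (position 24) -> position (24+2) mod 26 = 0 -> A
Result: SWGTA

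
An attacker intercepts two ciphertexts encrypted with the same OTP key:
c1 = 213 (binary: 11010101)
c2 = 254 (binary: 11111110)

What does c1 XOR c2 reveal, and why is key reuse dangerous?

Step 1: c1 XOR c2 = (m1 XOR k) XOR (m2 XOR k).
Step 2: By XOR associativity/commutativity: = m1 XOR m2 XOR k XOR k = m1 XOR m2.
Step 3: 11010101 XOR 11111110 = 00101011 = 43.
Step 4: The key cancels out! An attacker learns m1 XOR m2 = 43, revealing the relationship between plaintexts.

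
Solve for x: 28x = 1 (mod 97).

Step 1: We need x such that 28 * x = 1 (mod 97).
Step 2: Using the extended Euclidean algorithm or trial:
  28 * 52 = 1456 = 15 * 97 + 1.
Step 3: Since 1456 mod 97 = 1, the inverse is x = 52.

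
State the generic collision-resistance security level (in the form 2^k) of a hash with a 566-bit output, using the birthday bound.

Step 1: The birthday paradox gives collision probability ~50% after sqrt(2^n) = 2^(n/2) hashes.
Step 2: For 566-bit output: 2^(566/2) = 2^283.
Step 3: Approximately 2^283 hash computations needed.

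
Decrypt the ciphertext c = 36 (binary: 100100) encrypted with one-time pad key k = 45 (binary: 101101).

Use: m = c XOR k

Step 1: XOR ciphertext with key:
  Ciphertext: 100100
  Key:        101101
  XOR:        001001
Step 2: Plaintext = 001001 = 9 in decimal.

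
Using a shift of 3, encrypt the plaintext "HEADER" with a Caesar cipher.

Step 1: For each letter, shift forward by 3 positions (mod 26).
  H (position 7) -> position (7+3) mod 26 = 10 -> K
  E (position 4) -> position (4+3) mod 26 = 7 -> H
  A (position 0) -> position (0+3) mod 26 = 3 -> D
  D (position 3) -> position (3+3) mod 26 = 6 -> G
  E (position 4) -> position (4+3) mod 26 = 7 -> H
  R (position 17) -> position (17+3) mod 26 = 20 -> U
Result: KHDGHU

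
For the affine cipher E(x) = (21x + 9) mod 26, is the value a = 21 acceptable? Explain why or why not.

Step 1: Compute gcd(21, 26).
Step 2: gcd(21, 26) = 1.
Since gcd = 1, 21 is coprime with 26, so it is a valid key.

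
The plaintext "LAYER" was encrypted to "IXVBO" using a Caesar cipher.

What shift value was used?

Step 1: Compare first letters: L (position 11) -> I (position 8).
Step 2: Shift = (8 - 11) mod 26 = 23.
The shift value is 23.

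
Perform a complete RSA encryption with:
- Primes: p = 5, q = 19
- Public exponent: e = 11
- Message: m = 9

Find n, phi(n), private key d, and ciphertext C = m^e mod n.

Step 1: n = 5 * 19 = 95.
Step 2: phi(n) = (5-1)(19-1) = 4 * 18 = 72.
Step 3: Find d = 11^(-1) mod 72 = 59.
  Verify: 11 * 59 = 649 = 1 (mod 72).
Step 4: C = 9^11 mod 95 = 24.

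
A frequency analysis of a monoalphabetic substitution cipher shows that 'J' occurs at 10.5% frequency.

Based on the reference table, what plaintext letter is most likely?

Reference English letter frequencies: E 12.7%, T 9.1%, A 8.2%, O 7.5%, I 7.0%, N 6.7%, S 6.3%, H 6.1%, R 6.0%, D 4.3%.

Step 1: The observed frequency is 10.5%.
Step 2: Compare with English frequencies:
  E: 12.7% (difference: 2.2%)
  T: 9.1% (difference: 1.4%) <-- closest
  A: 8.2% (difference: 2.3%)
  O: 7.5% (difference: 3.0%)
  I: 7.0% (difference: 3.5%)
  N: 6.7% (difference: 3.8%)
  S: 6.3% (difference: 4.2%)
  H: 6.1% (difference: 4.4%)
  R: 6.0% (difference: 4.5%)
  D: 4.3% (difference: 6.2%)
Step 3: 'J' most likely represents 'T' (frequency 9.1%).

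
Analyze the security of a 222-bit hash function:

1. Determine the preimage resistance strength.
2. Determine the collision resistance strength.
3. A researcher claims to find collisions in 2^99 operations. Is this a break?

Step 1: Preimage resistance requires brute-force of 2^222 operations.
Step 2: Collision resistance (birthday bound) = 2^(222/2) = 2^111.
Step 3: The claimed attack costs 2^99 operations.
Step 4: Since 2^99 < 2^111, the claimed attack beats the generic birthday bound, so collision resistance is broken.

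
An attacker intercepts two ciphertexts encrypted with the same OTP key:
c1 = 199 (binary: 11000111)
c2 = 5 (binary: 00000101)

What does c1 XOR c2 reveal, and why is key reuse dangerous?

Step 1: c1 XOR c2 = (m1 XOR k) XOR (m2 XOR k).
Step 2: By XOR associativity/commutativity: = m1 XOR m2 XOR k XOR k = m1 XOR m2.
Step 3: 11000111 XOR 00000101 = 11000010 = 194.
Step 4: The key cancels out! An attacker learns m1 XOR m2 = 194, revealing the relationship between plaintexts.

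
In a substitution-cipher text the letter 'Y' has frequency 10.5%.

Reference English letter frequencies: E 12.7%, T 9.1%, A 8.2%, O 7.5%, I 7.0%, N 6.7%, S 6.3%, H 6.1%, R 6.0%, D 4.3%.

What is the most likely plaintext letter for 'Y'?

Step 1: The observed frequency is 10.5%.
Step 2: Compare with English frequencies:
  E: 12.7% (difference: 2.2%)
  T: 9.1% (difference: 1.4%) <-- closest
  A: 8.2% (difference: 2.3%)
  O: 7.5% (difference: 3.0%)
  I: 7.0% (difference: 3.5%)
  N: 6.7% (difference: 3.8%)
  S: 6.3% (difference: 4.2%)
  H: 6.1% (difference: 4.4%)
  R: 6.0% (difference: 4.5%)
  D: 4.3% (difference: 6.2%)
Step 3: 'Y' most likely represents 'T' (frequency 9.1%).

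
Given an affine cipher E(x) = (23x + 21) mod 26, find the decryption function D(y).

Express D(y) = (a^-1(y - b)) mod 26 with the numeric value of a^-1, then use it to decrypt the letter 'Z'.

Step 1: Find a^-1, the modular inverse of 23 mod 26.
Step 2: We need 23 * a^-1 = 1 (mod 26).
Step 3: 23 * 17 = 391 = 15 * 26 + 1, so a^-1 = 17.
Step 4: D(y) = 17(y - 21) mod 26.
Step 5: Apply to 'Z' (y = 25): D(25) = 17 * (25 - 21) mod 26 = 17 * 4 mod 26 = 16 -> 'Q'.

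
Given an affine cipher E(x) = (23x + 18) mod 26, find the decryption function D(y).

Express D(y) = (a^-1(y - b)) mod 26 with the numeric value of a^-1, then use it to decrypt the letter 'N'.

Step 1: Find a^-1, the modular inverse of 23 mod 26.
Step 2: We need 23 * a^-1 = 1 (mod 26).
Step 3: 23 * 17 = 391 = 15 * 26 + 1, so a^-1 = 17.
Step 4: D(y) = 17(y - 18) mod 26.
Step 5: Apply to 'N' (y = 13): D(13) = 17 * (13 - 18) mod 26 = 17 * -5 mod 26 = 19 -> 'T'.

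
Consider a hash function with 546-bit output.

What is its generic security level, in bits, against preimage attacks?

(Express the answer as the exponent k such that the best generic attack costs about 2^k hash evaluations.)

Step 1: The hash has a 546-bit output.
Step 2: Preimage resistance means: given a digest h(x), it should be infeasible to find any input that hashes to it.
With a 546-bit output there are 2^546 possible digests, so a generic brute-force preimage search costs about 2^546 evaluations.
Step 3: Security level = 546 bits.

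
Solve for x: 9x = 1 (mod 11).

Step 1: We need x such that 9 * x = 1 (mod 11).
Step 2: Using the extended Euclidean algorithm or trial:
  9 * 5 = 45 = 4 * 11 + 1.
Step 3: Since 45 mod 11 = 1, the inverse is x = 5.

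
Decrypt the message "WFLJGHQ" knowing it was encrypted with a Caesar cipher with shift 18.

Step 1: Reverse the shift by subtracting 18 from each letter position.
  W (position 22) -> position (22-18) mod 26 = 4 -> E
  F (position 5) -> position (5-18) mod 26 = 13 -> N
  L (position 11) -> position (11-18) mod 26 = 19 -> T
  J (position 9) -> position (9-18) mod 26 = 17 -> R
  G (position 6) -> position (6-18) mod 26 = 14 -> O
  H (position 7) -> position (7-18) mod 26 = 15 -> P
  Q (position 16) -> position (16-18) mod 26 = 24 -> Y
Decrypted message: ENTROPY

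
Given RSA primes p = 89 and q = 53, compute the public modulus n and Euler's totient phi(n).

Step 1: n = p * q = 89 * 53 = 4717.
Step 2: phi(n) = (p-1)(q-1) = 88 * 52 = 4576.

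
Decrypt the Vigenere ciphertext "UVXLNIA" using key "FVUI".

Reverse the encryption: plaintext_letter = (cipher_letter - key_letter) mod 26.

Step 1: Extend key: FVUIFVU
Step 2: Decrypt each letter (c - k) mod 26:
  U(20) - F(5) = (20-5) mod 26 = 15 = P
  V(21) - V(21) = (21-21) mod 26 = 0 = A
  X(23) - U(20) = (23-20) mod 26 = 3 = D
  L(11) - I(8) = (11-8) mod 26 = 3 = D
  N(13) - F(5) = (13-5) mod 26 = 8 = I
  I(8) - V(21) = (8-21) mod 26 = 13 = N
  A(0) - U(20) = (0-20) mod 26 = 6 = G
Plaintext: PADDING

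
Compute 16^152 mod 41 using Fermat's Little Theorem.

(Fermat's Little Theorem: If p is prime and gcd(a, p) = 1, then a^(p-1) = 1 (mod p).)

Step 1: Since 41 is prime, by Fermat's Little Theorem: 16^40 = 1 (mod 41).
Step 2: Reduce exponent: 152 mod 40 = 32.
Step 3: So 16^152 = 16^32 (mod 41).
Step 4: 16^32 mod 41 = 10.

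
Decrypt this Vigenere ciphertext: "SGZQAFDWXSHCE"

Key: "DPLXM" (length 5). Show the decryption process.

Step 1: Key 'DPLXM' has length 5. Extended key: DPLXMDPLXMDPL
Step 2: Decrypt each position:
  S(18) - D(3) = 15 = P
  G(6) - P(15) = 17 = R
  Z(25) - L(11) = 14 = O
  Q(16) - X(23) = 19 = T
  A(0) - M(12) = 14 = O
  F(5) - D(3) = 2 = C
  D(3) - P(15) = 14 = O
  W(22) - L(11) = 11 = L
  X(23) - X(23) = 0 = A
  S(18) - M(12) = 6 = G
  H(7) - D(3) = 4 = E
  C(2) - P(15) = 13 = N
  E(4) - L(11) = 19 = T
Plaintext: PROTOCOLAGENT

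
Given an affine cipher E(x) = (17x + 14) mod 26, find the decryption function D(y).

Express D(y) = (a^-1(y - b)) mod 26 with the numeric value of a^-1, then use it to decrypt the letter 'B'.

Step 1: Find a^-1, the modular inverse of 17 mod 26.
Step 2: We need 17 * a^-1 = 1 (mod 26).
Step 3: 17 * 23 = 391 = 15 * 26 + 1, so a^-1 = 23.
Step 4: D(y) = 23(y - 14) mod 26.
Step 5: Apply to 'B' (y = 1): D(1) = 23 * (1 - 14) mod 26 = 23 * -13 mod 26 = 13 -> 'N'.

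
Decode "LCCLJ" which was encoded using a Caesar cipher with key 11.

Step 1: Reverse the shift by subtracting 11 from each letter position.
  L (position 11) -> position (11-11) mod 26 = 0 -> A
  C (position 2) -> position (2-11) mod 26 = 17 -> R
  C (position 2) -> position (2-11) mod 26 = 17 -> R
  L (position 11) -> position (11-11) mod 26 = 0 -> A
  J (position 9) -> position (9-11) mod 26 = 24 -> Y
Decrypted message: ARRAY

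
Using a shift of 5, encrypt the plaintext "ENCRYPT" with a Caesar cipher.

Step 1: For each letter, shift forward by 5 positions (mod 26).
  E (position 4) -> position (4+5) mod 26 = 9 -> J
  N (position 13) -> position (13+5) mod 26 = 18 -> S
  C (position 2) -> position (2+5) mod 26 = 7 -> H
  R (position 17) -> position (17+5) mod 26 = 22 -> W
  Y (position 24) -> position (24+5) mod 26 = 3 -> D
  P (position 15) -> position (15+5) mod 26 = 20 -> U
  T (position 19) -> position (19+5) mod 26 = 24 -> Y
Result: JSHWDUY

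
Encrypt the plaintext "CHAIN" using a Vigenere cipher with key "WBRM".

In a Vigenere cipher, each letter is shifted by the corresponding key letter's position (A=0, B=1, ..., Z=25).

Step 1: Repeat key to match plaintext length:
  Plaintext: CHAIN
  Key:       WBRMW
Step 2: Encrypt each letter:
  C(2) + W(22) = (2+22) mod 26 = 24 = Y
  H(7) + B(1) = (7+1) mod 26 = 8 = I
  A(0) + R(17) = (0+17) mod 26 = 17 = R
  I(8) + M(12) = (8+12) mod 26 = 20 = U
  N(13) + W(22) = (13+22) mod 26 = 9 = J
Ciphertext: YIRUJ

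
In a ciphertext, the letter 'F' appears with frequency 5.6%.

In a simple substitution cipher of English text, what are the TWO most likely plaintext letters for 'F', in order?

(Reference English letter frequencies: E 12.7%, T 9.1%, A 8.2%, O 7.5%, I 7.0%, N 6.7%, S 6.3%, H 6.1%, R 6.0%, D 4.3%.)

Step 1: Observed frequency of 'F' is 5.6%.
Step 2: Compute distances to each reference frequency and sort:
  R (6.0%): difference = 0.4% <-- BEST
  H (6.1%): difference = 0.5% <-- RUNNER-UP
  S (6.3%): difference = 0.7%
  N (6.7%): difference = 1.1%
  D (4.3%): difference = 1.3%
Step 3: Most likely is 'R' (6.0%, diff 0.4%); second most likely is 'H' (6.1%, diff 0.5%).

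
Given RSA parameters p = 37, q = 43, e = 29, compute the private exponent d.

Step 1: n = 37 * 43 = 1591.
Step 2: phi(n) = 36 * 42 = 1512.
Step 3: Find d such that 29 * d = 1 (mod 1512).
Step 4: d = 29^(-1) mod 1512 = 365.
Verification: 29 * 365 = 10585 = 7 * 1512 + 1.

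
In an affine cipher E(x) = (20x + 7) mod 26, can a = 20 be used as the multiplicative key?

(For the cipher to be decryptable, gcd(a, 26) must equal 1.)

Step 1: Compute gcd(20, 26).
Step 2: gcd(20, 26) = 2.
Since gcd = 2 != 1, 20 shares a common factor with 26, so it cannot be used.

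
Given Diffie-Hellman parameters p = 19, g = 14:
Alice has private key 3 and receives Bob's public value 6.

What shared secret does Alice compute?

Step 1: s = B^a mod p = 6^3 mod 19.
  6^1 mod 19 = 6
  6^2 mod 19 = (6 * 6) mod 19 = 17
  6^3 mod 19 = (17 * 6) mod 19 = 7
Result: shared secret = 7.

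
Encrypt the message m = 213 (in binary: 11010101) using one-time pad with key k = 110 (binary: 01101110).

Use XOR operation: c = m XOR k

Step 1: Write out the XOR operation bit by bit:
  Message: 11010101
  Key:     01101110
  XOR:     10111011
Step 2: Convert to decimal: 10111011 = 187.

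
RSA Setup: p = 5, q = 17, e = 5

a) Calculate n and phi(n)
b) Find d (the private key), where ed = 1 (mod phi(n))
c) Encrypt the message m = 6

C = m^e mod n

Step 1: n = 5 * 17 = 85.
Step 2: phi(n) = (5-1)(17-1) = 4 * 16 = 64.
Step 3: Find d = 5^(-1) mod 64 = 13.
  Verify: 5 * 13 = 65 = 1 (mod 64).
Step 4: C = 6^5 mod 85 = 41.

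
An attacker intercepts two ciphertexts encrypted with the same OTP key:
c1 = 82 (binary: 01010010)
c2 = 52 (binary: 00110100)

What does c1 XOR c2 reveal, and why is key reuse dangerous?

Step 1: c1 XOR c2 = (m1 XOR k) XOR (m2 XOR k).
Step 2: By XOR associativity/commutativity: = m1 XOR m2 XOR k XOR k = m1 XOR m2.
Step 3: 01010010 XOR 00110100 = 01100110 = 102.
Step 4: The key cancels out! An attacker learns m1 XOR m2 = 102, revealing the relationship between plaintexts.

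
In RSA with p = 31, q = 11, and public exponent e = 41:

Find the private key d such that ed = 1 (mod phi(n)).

Step 1: n = 31 * 11 = 341.
Step 2: phi(n) = 30 * 10 = 300.
Step 3: Find d such that 41 * d = 1 (mod 300).
Step 4: d = 41^(-1) mod 300 = 161.
Verification: 41 * 161 = 6601 = 22 * 300 + 1.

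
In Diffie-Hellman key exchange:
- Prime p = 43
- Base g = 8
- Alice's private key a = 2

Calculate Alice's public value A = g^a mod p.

Step 1: A = g^a mod p = 8^2 mod 43.
  8^1 mod 43 = 8
  8^2 mod 43 = (8 * 8) mod 43 = 21
Result: A = 21.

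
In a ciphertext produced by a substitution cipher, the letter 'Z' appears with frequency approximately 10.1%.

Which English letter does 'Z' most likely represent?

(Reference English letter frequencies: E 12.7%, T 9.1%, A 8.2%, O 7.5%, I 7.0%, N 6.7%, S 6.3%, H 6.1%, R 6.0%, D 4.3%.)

Step 1: The observed frequency is 10.1%.
Step 2: Compare with English frequencies:
  E: 12.7% (difference: 2.6%)
  T: 9.1% (difference: 1.0%) <-- closest
  A: 8.2% (difference: 1.9%)
  O: 7.5% (difference: 2.6%)
  I: 7.0% (difference: 3.1%)
  N: 6.7% (difference: 3.4%)
  S: 6.3% (difference: 3.8%)
  H: 6.1% (difference: 4.0%)
  R: 6.0% (difference: 4.1%)
  D: 4.3% (difference: 5.8%)
Step 3: 'Z' most likely represents 'T' (frequency 9.1%).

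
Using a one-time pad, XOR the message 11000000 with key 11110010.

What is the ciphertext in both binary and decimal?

Step 1: Write out the XOR operation bit by bit:
  Message: 11000000
  Key:     11110010
  XOR:     00110010
Step 2: Convert to decimal: 00110010 = 50.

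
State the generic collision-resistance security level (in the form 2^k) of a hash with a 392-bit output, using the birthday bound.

Step 1: The birthday paradox gives collision probability ~50% after sqrt(2^n) = 2^(n/2) hashes.
Step 2: For 392-bit output: 2^(392/2) = 2^196.
Step 3: Approximately 2^196 hash computations needed.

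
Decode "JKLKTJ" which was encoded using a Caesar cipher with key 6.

Step 1: Reverse the shift by subtracting 6 from each letter position.
  J (position 9) -> position (9-6) mod 26 = 3 -> D
  K (position 10) -> position (10-6) mod 26 = 4 -> E
  L (position 11) -> position (11-6) mod 26 = 5 -> F
  K (position 10) -> position (10-6) mod 26 = 4 -> E
  T (position 19) -> position (19-6) mod 26 = 13 -> N
  J (position 9) -> position (9-6) mod 26 = 3 -> D
Decrypted message: DEFEND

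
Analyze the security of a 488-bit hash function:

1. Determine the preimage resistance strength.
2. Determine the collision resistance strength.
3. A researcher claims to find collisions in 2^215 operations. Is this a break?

Step 1: Preimage resistance requires brute-force of 2^488 operations.
Step 2: Collision resistance (birthday bound) = 2^(488/2) = 2^244.
Step 3: The claimed attack costs 2^215 operations.
Step 4: Since 2^215 < 2^244, the claimed attack beats the generic birthday bound, so collision resistance is broken.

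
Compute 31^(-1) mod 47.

Step 1: We need x such that 31 * x = 1 (mod 47).
Step 2: Using the extended Euclidean algorithm or trial:
  31 * 44 = 1364 = 29 * 47 + 1.
Step 3: Since 1364 mod 47 = 1, the inverse is x = 44.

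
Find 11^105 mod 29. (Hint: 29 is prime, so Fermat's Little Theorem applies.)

Step 1: Since 29 is prime, by Fermat's Little Theorem: 11^28 = 1 (mod 29).
Step 2: Reduce exponent: 105 mod 28 = 21.
Step 3: So 11^105 = 11^21 (mod 29).
Step 4: 11^21 mod 29 = 17.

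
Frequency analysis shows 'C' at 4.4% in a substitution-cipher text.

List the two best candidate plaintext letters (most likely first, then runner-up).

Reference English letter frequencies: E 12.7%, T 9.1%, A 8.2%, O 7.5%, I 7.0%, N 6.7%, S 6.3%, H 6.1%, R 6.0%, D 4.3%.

Step 1: Observed frequency of 'C' is 4.4%.
Step 2: Compute distances to each reference frequency and sort:
  D (4.3%): difference = 0.1% <-- BEST
  R (6.0%): difference = 1.6% <-- RUNNER-UP
  H (6.1%): difference = 1.7%
  S (6.3%): difference = 1.9%
  N (6.7%): difference = 2.3%
Step 3: Most likely is 'D' (4.3%, diff 0.1%); second most likely is 'R' (6.0%, diff 1.6%).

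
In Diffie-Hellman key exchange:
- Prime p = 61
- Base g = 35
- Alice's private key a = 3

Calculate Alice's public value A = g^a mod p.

Step 1: A = g^a mod p = 35^3 mod 61.
  35^1 mod 61 = 35
  35^2 mod 61 = (35 * 35) mod 61 = 5
  35^3 mod 61 = (5 * 35) mod 61 = 53
Result: A = 53.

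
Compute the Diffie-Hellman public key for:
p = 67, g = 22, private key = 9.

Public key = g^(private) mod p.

Step 1: A = g^a mod p = 22^9 mod 67.
  22^1 mod 67 = 22
  22^2 mod 67 = (22 * 22) mod 67 = 15
  22^3 mod 67 = (15 * 22) mod 67 = 62
  22^4 mod 67 = (62 * 22) mod 67 = 24
  22^5 mod 67 = (24 * 22) mod 67 = 59
  22^6 mod 67 = (59 * 22) mod 67 = 25
  22^7 mod 67 = (25 * 22) mod 67 = 14
  22^8 mod 67 = (14 * 22) mod 67 = 40
  22^9 mod 67 = (40 * 22) mod 67 = 9
Result: A = 9.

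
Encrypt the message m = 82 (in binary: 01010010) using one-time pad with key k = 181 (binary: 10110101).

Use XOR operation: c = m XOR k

Step 1: Write out the XOR operation bit by bit:
  Message: 01010010
  Key:     10110101
  XOR:     11100111
Step 2: Convert to decimal: 11100111 = 231.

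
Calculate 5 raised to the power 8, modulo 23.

Step 1: Compute 5^8 mod 23 step by step, reducing modulo 23 at each step.
  5^1 mod 23 = 5
  5^2 mod 23 = (5 * 5) mod 23 = 2
  5^3 mod 23 = (2 * 5) mod 23 = 10
  5^4 mod 23 = (10 * 5) mod 23 = 4
  5^5 mod 23 = (4 * 5) mod 23 = 20
  5^6 mod 23 = (20 * 5) mod 23 = 8
  5^7 mod 23 = (8 * 5) mod 23 = 17
  5^8 mod 23 = (17 * 5) mod 23 = 16
Step 2: Result = 16.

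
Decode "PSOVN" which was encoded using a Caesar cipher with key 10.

Step 1: Reverse the shift by subtracting 10 from each letter position.
  P (position 15) -> position (15-10) mod 26 = 5 -> F
  S (position 18) -> position (18-10) mod 26 = 8 -> I
  O (position 14) -> position (14-10) mod 26 = 4 -> E
  V (position 21) -> position (21-10) mod 26 = 11 -> L
  N (position 13) -> position (13-10) mod 26 = 3 -> D
Decrypted message: FIELD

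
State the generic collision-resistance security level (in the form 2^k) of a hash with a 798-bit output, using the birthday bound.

Step 1: The birthday paradox gives collision probability ~50% after sqrt(2^n) = 2^(n/2) hashes.
Step 2: For 798-bit output: 2^(798/2) = 2^399.
Step 3: Approximately 2^399 hash computations needed.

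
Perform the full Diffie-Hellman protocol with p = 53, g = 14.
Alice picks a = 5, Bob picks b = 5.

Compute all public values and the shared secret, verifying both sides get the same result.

Step 1: A = g^a mod p = 14^5 mod 53 = 33.
Step 2: B = g^b mod p = 14^5 mod 53 = 33.
Step 3: Alice computes s = B^a mod p = 33^5 mod 53 = 34.
Step 4: Bob computes s = A^b mod p = 33^5 mod 53 = 34.
Both sides agree: shared secret = 34.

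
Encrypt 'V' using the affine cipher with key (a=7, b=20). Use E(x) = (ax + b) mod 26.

Step 1: Convert 'V' to number: x = 21.
Step 2: E(21) = (7 * 21 + 20) mod 26 = 167 mod 26 = 11.
Step 3: Convert 11 back to letter: L.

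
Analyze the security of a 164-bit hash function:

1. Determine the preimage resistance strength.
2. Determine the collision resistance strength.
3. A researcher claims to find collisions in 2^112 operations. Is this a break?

Step 1: Preimage resistance requires brute-force of 2^164 operations.
Step 2: Collision resistance (birthday bound) = 2^(164/2) = 2^82.
Step 3: The claimed attack costs 2^112 operations.
Step 4: Since 2^112 >= 2^82, the claimed attack is no faster than the generic birthday attack, so this does not break collision resistance.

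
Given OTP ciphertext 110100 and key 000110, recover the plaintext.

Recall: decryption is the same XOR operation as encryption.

Step 1: XOR ciphertext with key:
  Ciphertext: 110100
  Key:        000110
  XOR:        110010
Step 2: Plaintext = 110010 = 50 in decimal.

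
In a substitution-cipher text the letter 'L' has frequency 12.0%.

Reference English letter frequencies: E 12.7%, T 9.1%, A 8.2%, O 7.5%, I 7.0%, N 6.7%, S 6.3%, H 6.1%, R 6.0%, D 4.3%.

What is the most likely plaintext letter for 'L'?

Step 1: The observed frequency is 12.0%.
Step 2: Compare with English frequencies:
  E: 12.7% (difference: 0.7%) <-- closest
  T: 9.1% (difference: 2.9%)
  A: 8.2% (difference: 3.8%)
  O: 7.5% (difference: 4.5%)
  I: 7.0% (difference: 5.0%)
  N: 6.7% (difference: 5.3%)
  S: 6.3% (difference: 5.7%)
  H: 6.1% (difference: 5.9%)
  R: 6.0% (difference: 6.0%)
  D: 4.3% (difference: 7.7%)
Step 3: 'L' most likely represents 'E' (frequency 12.7%).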